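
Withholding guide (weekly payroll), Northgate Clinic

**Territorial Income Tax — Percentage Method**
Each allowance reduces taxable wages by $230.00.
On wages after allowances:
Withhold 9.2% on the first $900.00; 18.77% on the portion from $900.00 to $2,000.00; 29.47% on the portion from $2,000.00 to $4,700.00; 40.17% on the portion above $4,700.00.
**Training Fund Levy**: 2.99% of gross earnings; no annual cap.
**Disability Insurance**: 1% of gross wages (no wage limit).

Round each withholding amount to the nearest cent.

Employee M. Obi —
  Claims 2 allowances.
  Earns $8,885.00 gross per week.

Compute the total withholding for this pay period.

Territorial Income Tax: taxable = $8,885.00 − 2×$230.00 = $8,425.00
  $1,084.96 + 40.17% × ($8,425.00 − $4,700.00) = $1,084.96 + 40.17% × $3,725.00 = $2,581.29
Training Fund Levy: 2.99% × $8,885.00 = $265.66
Disability Insurance: 1% × $8,885.00 = $88.85
Total: $2,581.29 + $265.66 + $88.85 = $2,935.80

$2,935.80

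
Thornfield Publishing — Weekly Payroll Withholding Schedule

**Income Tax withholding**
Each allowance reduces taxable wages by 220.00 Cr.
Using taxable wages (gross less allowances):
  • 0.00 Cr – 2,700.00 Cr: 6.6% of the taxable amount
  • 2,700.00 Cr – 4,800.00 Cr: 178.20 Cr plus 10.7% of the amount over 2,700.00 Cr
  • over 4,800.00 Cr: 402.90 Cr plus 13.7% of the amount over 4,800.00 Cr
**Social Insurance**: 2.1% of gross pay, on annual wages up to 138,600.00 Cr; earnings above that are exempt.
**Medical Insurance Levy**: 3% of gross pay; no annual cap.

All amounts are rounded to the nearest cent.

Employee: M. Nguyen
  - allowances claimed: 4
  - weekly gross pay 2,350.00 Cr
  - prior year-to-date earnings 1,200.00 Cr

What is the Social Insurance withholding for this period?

Social Insurance: 2.1% × 2,350.00 Cr = 49.35 Cr

49.35 Cr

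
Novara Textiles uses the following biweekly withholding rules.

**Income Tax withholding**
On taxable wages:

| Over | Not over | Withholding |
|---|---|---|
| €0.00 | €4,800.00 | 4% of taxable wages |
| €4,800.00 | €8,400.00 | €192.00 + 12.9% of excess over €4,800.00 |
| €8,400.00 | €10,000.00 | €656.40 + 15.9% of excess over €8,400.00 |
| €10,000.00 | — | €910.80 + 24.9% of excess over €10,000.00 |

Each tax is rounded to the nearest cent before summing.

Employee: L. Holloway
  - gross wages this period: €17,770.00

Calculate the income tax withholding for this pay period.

€2,845.53

Income Tax: taxable = €17,770.00
  €910.80 + 24.9% × (€17,770.00 − €10,000.00) = €910.80 + 24.9% × €7,770.00 = €2,845.53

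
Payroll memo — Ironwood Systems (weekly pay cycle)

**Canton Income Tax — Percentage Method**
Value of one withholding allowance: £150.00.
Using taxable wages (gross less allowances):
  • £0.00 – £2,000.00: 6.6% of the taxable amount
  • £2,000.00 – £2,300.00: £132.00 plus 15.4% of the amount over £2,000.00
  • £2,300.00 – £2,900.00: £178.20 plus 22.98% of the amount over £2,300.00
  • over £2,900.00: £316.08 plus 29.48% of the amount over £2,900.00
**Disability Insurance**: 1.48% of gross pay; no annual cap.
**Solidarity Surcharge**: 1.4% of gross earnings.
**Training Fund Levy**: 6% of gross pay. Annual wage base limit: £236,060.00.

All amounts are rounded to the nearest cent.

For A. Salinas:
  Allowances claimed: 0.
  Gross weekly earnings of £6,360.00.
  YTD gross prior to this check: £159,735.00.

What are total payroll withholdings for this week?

Canton Income Tax: taxable = £6,360.00
  £316.08 + 29.48% × (£6,360.00 − £2,900.00) = £316.08 + 29.48% × £3,460.00 = £1,336.09
Disability Insurance: 1.48% × £6,360.00 = £94.13
Solidarity Surcharge: 1.4% × £6,360.00 = £89.04
Training Fund Levy: 6% × £6,360.00 = £381.60
Total: £1,336.09 + £94.13 + £89.04 + £381.60 = £1,900.86

£1,900.86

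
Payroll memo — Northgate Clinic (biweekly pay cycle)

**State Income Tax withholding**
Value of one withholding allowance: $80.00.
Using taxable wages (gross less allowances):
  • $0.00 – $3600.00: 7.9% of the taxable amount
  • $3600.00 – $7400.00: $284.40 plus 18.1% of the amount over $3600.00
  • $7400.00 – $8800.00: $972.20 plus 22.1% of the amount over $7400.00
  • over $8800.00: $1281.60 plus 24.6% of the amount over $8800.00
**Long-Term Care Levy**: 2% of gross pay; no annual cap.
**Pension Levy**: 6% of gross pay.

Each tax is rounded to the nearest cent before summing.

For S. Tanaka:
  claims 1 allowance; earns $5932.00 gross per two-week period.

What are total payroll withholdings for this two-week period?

State Income Tax: taxable = $5932.00 − 1×$80.00 = $5852.00
  $284.40 + 18.1% × ($5852.00 − $3600.00) = $284.40 + 18.1% × $2252.00 = $692.01
Long-Term Care Levy: 2% × $5932.00 = $118.64
Pension Levy: 6% × $5932.00 = $355.92
Total: $692.01 + $118.64 + $355.92 = $1166.57

$1166.57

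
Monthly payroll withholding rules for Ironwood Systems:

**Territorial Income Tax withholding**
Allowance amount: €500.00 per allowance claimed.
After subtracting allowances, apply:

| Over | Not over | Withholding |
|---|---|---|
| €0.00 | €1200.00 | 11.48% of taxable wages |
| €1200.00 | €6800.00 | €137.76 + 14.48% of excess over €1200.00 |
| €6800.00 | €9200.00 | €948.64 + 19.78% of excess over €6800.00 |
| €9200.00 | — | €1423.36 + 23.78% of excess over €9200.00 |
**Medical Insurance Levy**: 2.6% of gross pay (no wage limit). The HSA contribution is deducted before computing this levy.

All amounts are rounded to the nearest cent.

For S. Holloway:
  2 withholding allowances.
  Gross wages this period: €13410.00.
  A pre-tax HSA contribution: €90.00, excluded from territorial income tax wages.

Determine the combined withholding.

Territorial Income Tax: taxable = €13410.00 − €90.00 − 2×€500.00 = €12320.00
  €1423.36 + 23.78% × (€12320.00 − €9200.00) = €1423.36 + 23.78% × €3120.00 = €2165.30
Medical Insurance Levy: 2.6% × €13320.00 = €346.32
Total: €2165.30 + €346.32 = €2511.62

€2511.62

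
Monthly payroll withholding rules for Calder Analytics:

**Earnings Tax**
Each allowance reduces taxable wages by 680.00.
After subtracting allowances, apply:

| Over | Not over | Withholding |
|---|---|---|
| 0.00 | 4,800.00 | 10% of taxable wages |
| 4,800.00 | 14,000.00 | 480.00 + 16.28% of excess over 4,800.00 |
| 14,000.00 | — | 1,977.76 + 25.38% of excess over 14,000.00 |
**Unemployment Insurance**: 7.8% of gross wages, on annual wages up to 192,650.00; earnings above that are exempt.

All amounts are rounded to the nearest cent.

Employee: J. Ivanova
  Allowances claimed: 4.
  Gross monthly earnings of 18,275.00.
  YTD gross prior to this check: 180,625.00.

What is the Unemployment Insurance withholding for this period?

937.95

Unemployment Insurance: cap 192,650.00 − YTD 180,625.00 = 12,025.00 subject; 7.8% × 12,025.00 = 937.95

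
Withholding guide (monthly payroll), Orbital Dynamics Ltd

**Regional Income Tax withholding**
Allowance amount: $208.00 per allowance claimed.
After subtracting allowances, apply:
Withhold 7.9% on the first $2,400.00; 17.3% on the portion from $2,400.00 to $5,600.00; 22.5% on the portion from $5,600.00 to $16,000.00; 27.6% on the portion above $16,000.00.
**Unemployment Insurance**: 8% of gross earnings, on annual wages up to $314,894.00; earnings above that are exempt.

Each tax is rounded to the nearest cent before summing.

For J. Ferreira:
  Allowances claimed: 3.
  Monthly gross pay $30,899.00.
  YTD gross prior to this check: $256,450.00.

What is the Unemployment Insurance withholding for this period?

$2,471.92

Unemployment Insurance: 8% × $30,899.00 = $2,471.92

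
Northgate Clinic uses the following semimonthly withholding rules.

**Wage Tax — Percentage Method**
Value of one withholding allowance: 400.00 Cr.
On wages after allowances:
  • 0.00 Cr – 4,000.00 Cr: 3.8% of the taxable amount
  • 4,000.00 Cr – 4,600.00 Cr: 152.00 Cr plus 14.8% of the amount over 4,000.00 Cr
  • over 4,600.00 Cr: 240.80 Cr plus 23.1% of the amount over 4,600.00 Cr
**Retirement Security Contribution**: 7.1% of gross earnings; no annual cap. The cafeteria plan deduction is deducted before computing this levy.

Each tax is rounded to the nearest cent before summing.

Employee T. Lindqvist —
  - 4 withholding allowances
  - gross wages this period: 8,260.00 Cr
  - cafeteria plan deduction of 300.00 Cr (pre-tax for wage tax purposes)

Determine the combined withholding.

Wage Tax: taxable = 8,260.00 Cr − 300.00 Cr − 4×400.00 Cr = 6,360.00 Cr
  240.80 Cr + 23.1% × (6,360.00 Cr − 4,600.00 Cr) = 240.80 Cr + 23.1% × 1,760.00 Cr = 647.36 Cr
Retirement Security Contribution: 7.1% × 7,960.00 Cr = 565.16 Cr
Total: 647.36 Cr + 565.16 Cr = 1,212.52 Cr

1,212.52 Cr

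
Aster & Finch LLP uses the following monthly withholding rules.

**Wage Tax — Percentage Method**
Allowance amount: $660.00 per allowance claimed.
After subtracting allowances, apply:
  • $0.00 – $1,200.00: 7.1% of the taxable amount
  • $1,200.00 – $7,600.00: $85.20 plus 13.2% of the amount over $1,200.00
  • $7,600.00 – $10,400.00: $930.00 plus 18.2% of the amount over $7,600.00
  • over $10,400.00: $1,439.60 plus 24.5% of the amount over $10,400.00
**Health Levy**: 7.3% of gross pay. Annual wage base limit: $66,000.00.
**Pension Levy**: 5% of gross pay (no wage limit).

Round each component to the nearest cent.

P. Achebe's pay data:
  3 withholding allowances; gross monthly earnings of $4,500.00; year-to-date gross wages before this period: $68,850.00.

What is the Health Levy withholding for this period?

Health Levy: YTD $68,850.00 ≥ cap $66,000.00 → $0.00

$0.00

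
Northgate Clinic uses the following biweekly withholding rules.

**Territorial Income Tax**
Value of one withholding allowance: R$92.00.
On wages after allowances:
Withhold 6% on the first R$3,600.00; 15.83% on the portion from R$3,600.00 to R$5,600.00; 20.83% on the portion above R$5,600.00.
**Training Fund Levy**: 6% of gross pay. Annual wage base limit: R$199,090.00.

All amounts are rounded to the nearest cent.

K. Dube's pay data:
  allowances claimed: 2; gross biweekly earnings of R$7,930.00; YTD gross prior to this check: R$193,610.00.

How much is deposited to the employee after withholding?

Territorial Income Tax: taxable = R$7,930.00 − 2×R$92.00 = R$7,746.00
  R$532.60 + 20.83% × (R$7,746.00 − R$5,600.00) = R$532.60 + 20.83% × R$2,146.00 = R$979.61
Training Fund Levy: cap R$199,090.00 − YTD R$193,610.00 = R$5,480.00 subject; 6% × R$5,480.00 = R$328.80
Total withheld: R$979.61 + R$328.80 = R$1,308.41
Net pay: R$7,930.00 − R$1,308.41 = R$6,621.59

R$6,621.59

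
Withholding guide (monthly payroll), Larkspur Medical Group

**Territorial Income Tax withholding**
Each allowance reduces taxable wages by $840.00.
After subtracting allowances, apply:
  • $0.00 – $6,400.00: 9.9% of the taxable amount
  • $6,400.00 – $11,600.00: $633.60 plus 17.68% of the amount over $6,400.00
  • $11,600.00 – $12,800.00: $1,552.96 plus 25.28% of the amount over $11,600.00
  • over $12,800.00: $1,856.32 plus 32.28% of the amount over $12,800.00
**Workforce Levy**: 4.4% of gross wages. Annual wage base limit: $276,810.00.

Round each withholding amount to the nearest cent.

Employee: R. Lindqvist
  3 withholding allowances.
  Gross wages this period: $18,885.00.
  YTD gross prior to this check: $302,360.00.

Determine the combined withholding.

Territorial Income Tax: taxable = $18,885.00 − 3×$840.00 = $16,365.00
  $1,856.32 + 32.28% × ($16,365.00 − $12,800.00) = $1,856.32 + 32.28% × $3,565.00 = $3,007.10
Workforce Levy: YTD $302,360.00 ≥ cap $276,810.00 → $0.00
Total: $3,007.10 + $0.00 = $3,007.10

$3,007.10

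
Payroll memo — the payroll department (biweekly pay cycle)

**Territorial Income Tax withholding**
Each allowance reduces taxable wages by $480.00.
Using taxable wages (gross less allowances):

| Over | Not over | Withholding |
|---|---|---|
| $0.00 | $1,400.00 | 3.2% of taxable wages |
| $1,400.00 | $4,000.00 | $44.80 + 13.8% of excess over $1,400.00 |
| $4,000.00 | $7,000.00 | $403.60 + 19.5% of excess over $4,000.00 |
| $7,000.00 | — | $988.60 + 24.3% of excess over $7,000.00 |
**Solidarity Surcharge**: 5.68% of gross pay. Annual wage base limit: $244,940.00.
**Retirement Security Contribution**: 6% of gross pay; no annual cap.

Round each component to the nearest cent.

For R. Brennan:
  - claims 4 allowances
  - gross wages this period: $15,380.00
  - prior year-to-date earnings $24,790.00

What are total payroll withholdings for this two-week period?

Territorial Income Tax: taxable = $15,380.00 − 4×$480.00 = $13,460.00
  $988.60 + 24.3% × ($13,460.00 − $7,000.00) = $988.60 + 24.3% × $6,460.00 = $2,558.38
Solidarity Surcharge: 5.68% × $15,380.00 = $873.58
Retirement Security Contribution: 6% × $15,380.00 = $922.80
Total: $2,558.38 + $873.58 + $922.80 = $4,354.76

$4,354.76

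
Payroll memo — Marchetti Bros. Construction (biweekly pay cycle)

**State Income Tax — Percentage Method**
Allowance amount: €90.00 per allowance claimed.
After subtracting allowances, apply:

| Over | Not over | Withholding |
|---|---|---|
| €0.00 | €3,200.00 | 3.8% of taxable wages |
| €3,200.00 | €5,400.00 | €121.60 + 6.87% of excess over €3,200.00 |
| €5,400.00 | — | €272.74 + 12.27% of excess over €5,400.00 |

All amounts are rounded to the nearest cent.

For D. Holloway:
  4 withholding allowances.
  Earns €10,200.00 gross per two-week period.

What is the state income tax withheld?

€817.53

State Income Tax: taxable = €10,200.00 − 4×€90.00 = €9,840.00
  €272.74 + 12.27% × (€9,840.00 − €5,400.00) = €272.74 + 12.27% × €4,440.00 = €817.53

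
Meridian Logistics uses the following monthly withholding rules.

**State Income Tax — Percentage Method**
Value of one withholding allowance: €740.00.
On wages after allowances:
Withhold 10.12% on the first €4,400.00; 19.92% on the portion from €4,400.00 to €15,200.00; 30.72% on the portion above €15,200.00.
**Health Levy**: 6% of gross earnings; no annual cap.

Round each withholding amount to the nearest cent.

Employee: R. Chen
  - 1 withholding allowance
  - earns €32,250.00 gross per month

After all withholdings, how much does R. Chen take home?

€22,707.93

State Income Tax: taxable = €32,250.00 − 1×€740.00 = €31,510.00
  €2,596.64 + 30.72% × (€31,510.00 − €15,200.00) = €2,596.64 + 30.72% × €16,310.00 = €7,607.07
Health Levy: 6% × €32,250.00 = €1,935.00
Total withheld: €7,607.07 + €1,935.00 = €9,542.07
Net pay: €32,250.00 − €9,542.07 = €22,707.93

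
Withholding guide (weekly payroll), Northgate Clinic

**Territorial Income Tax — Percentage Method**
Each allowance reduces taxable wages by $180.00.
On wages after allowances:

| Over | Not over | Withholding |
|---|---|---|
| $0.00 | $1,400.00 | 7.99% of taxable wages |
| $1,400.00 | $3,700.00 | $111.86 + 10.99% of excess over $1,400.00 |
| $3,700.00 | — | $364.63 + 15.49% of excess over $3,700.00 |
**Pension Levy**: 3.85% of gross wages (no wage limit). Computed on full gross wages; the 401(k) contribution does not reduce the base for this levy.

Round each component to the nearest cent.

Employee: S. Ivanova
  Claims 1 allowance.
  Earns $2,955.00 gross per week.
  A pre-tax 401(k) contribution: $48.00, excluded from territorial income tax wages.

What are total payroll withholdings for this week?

Territorial Income Tax: taxable = $2,955.00 − $48.00 − 1×$180.00 = $2,727.00
  $111.86 + 10.99% × ($2,727.00 − $1,400.00) = $111.86 + 10.99% × $1,327.00 = $257.70
Pension Levy: 3.85% × $2,955.00 = $113.77
Total: $257.70 + $113.77 = $371.47

$371.47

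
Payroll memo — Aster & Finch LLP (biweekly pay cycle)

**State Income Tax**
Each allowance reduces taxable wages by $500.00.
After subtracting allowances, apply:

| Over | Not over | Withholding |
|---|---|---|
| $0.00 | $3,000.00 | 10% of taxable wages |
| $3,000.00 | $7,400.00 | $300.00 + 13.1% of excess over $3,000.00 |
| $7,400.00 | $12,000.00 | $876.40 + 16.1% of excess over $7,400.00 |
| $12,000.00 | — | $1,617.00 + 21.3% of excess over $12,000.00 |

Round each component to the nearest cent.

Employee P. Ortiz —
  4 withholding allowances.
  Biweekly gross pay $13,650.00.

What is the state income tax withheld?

State Income Tax: taxable = $13,650.00 − 4×$500.00 = $11,650.00
  $876.40 + 16.1% × ($11,650.00 − $7,400.00) = $876.40 + 16.1% × $4,250.00 = $1,560.65

$1,560.65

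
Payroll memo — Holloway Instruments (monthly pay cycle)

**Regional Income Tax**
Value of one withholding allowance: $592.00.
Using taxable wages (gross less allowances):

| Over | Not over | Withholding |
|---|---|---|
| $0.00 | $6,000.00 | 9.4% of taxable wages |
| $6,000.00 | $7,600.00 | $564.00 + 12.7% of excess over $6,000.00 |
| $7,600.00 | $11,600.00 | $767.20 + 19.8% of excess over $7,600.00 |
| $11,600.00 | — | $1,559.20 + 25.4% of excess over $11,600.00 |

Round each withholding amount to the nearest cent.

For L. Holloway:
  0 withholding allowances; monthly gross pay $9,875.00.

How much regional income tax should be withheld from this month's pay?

Regional Income Tax: taxable = $9,875.00
  $767.20 + 19.8% × ($9,875.00 − $7,600.00) = $767.20 + 19.8% × $2,275.00 = $1,217.65

$1,217.65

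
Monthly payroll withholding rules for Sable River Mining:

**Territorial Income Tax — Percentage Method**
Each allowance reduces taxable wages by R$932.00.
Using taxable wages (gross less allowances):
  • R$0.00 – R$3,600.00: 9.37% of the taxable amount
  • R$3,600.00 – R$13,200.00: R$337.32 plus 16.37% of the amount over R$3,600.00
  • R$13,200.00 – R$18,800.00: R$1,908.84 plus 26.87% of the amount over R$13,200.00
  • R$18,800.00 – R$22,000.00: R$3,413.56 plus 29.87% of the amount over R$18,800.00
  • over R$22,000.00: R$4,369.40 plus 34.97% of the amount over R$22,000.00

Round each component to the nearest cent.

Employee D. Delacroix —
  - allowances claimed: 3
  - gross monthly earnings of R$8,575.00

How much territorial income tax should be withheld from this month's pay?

R$694.02

Territorial Income Tax: taxable = R$8,575.00 − 3×R$932.00 = R$5,779.00
  R$337.32 + 16.37% × (R$5,779.00 − R$3,600.00) = R$337.32 + 16.37% × R$2,179.00 = R$694.02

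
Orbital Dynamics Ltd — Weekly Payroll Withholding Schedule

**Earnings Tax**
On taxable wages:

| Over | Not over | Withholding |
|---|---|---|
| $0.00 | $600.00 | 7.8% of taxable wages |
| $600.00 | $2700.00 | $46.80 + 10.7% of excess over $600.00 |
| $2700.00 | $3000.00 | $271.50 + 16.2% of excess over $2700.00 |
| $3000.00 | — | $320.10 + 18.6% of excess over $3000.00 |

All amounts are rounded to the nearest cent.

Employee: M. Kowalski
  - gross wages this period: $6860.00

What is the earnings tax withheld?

$1038.06

Earnings Tax: taxable = $6860.00
  $320.10 + 18.6% × ($6860.00 − $3000.00) = $320.10 + 18.6% × $3860.00 = $1038.06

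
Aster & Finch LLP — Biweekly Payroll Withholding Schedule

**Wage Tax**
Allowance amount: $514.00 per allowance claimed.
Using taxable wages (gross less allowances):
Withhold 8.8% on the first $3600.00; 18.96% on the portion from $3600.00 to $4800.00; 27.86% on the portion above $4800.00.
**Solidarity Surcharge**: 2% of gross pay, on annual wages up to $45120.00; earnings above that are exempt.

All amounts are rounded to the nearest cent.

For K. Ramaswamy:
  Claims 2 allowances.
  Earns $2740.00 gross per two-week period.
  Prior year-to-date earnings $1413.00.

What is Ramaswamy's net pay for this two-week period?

Wage Tax: taxable = $2740.00 − 2×$514.00 = $1712.00
  8.8% × $1712.00 = $150.66
Solidarity Surcharge: 2% × $2740.00 = $54.80
Total withheld: $150.66 + $54.80 = $205.46
Net pay: $2740.00 − $205.46 = $2534.54

$2534.54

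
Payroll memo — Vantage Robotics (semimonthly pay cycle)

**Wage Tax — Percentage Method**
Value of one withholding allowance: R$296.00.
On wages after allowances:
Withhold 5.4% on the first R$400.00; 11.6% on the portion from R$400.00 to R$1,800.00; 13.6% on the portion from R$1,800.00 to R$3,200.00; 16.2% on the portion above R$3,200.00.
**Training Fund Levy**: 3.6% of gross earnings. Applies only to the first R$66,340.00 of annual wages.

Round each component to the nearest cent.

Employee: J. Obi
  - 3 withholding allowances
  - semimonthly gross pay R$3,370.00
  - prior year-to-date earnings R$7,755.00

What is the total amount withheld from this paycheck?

Wage Tax: taxable = R$3,370.00 − 3×R$296.00 = R$2,482.00
  R$184.00 + 13.6% × (R$2,482.00 − R$1,800.00) = R$184.00 + 13.6% × R$682.00 = R$276.75
Training Fund Levy: 3.6% × R$3,370.00 = R$121.32
Total: R$276.75 + R$121.32 = R$398.07

R$398.07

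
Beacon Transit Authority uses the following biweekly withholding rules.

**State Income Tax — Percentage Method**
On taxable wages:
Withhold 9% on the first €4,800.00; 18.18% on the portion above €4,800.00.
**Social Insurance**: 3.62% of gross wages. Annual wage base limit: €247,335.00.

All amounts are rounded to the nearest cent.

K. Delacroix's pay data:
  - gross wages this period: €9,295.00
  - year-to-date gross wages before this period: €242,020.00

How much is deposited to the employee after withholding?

State Income Tax: taxable = €9,295.00
  €432.00 + 18.18% × (€9,295.00 − €4,800.00) = €432.00 + 18.18% × €4,495.00 = €1,249.19
Social Insurance: cap €247,335.00 − YTD €242,020.00 = €5,315.00 subject; 3.62% × €5,315.00 = €192.40
Total withheld: €1,249.19 + €192.40 = €1,441.59
Net pay: €9,295.00 − €1,441.59 = €7,853.41

€7,853.41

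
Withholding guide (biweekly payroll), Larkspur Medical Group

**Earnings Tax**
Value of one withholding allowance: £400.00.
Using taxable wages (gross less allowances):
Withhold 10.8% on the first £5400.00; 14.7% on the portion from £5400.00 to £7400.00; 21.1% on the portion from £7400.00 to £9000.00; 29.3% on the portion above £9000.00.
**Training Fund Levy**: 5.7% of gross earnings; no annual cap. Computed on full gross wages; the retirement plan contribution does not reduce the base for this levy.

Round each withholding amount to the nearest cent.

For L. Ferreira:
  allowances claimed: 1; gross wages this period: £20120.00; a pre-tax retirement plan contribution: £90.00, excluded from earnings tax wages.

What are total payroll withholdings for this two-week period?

Earnings Tax: taxable = £20120.00 − £90.00 − 1×£400.00 = £19630.00
  £1214.80 + 29.3% × (£19630.00 − £9000.00) = £1214.80 + 29.3% × £10630.00 = £4329.39
Training Fund Levy: 5.7% × £20120.00 = £1146.84
Total: £4329.39 + £1146.84 = £5476.23

£5476.23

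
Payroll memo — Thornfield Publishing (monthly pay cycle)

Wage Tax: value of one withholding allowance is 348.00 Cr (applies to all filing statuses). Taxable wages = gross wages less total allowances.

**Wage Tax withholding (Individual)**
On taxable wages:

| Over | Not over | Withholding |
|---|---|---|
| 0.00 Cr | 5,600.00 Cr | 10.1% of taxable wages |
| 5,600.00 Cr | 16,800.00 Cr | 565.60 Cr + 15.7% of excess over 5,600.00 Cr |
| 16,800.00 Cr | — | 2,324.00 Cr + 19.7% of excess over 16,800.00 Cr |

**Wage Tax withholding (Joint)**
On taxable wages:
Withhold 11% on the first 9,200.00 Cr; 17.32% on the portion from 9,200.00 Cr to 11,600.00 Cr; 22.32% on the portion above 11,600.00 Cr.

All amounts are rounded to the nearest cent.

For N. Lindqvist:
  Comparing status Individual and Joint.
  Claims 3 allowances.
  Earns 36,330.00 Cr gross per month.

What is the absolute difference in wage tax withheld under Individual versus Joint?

748.66 Cr

Wage Tax (Individual): taxable = 36,330.00 Cr − 3×348.00 Cr = 35,286.00 Cr
  2,324.00 Cr + 19.7% × (35,286.00 Cr − 16,800.00 Cr) = 2,324.00 Cr + 19.7% × 18,486.00 Cr = 5,965.74 Cr
Wage Tax (Joint): taxable = 36,330.00 Cr − 3×348.00 Cr = 35,286.00 Cr
  1,427.68 Cr + 22.32% × (35,286.00 Cr − 11,600.00 Cr) = 1,427.68 Cr + 22.32% × 23,686.00 Cr = 6,714.40 Cr
Difference: |5,965.74 Cr − 6,714.40 Cr| = 748.66 Cr (higher under Joint)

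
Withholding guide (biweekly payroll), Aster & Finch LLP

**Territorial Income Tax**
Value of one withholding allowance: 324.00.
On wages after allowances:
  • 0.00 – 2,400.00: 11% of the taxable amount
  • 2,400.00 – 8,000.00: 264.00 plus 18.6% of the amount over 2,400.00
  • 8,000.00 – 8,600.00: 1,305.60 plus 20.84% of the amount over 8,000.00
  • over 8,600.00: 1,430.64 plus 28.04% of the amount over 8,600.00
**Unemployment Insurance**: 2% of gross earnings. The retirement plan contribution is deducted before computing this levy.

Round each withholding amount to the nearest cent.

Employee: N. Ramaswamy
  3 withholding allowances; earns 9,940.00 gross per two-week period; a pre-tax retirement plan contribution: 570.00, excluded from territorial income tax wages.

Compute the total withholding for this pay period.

1,575.94

Territorial Income Tax: taxable = 9,940.00 − 570.00 − 3×324.00 = 8,398.00
  1,305.60 + 20.84% × (8,398.00 − 8,000.00) = 1,305.60 + 20.84% × 398.00 = 1,388.54
Unemployment Insurance: 2% × 9,370.00 = 187.40
Total: 1,388.54 + 187.40 = 1,575.94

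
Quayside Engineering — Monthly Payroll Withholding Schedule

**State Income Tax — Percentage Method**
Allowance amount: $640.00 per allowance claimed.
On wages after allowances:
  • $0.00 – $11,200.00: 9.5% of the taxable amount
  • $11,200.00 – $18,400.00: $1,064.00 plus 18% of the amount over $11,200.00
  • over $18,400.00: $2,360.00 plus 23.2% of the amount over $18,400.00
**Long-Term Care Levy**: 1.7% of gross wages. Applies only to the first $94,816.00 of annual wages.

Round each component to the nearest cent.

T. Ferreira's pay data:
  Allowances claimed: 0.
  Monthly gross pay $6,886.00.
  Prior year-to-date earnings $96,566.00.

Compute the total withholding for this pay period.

$654.17

State Income Tax: taxable = $6,886.00
  9.5% × $6,886.00 = $654.17
Long-Term Care Levy: YTD $96,566.00 ≥ cap $94,816.00 → $0.00
Total: $654.17 + $0.00 = $654.17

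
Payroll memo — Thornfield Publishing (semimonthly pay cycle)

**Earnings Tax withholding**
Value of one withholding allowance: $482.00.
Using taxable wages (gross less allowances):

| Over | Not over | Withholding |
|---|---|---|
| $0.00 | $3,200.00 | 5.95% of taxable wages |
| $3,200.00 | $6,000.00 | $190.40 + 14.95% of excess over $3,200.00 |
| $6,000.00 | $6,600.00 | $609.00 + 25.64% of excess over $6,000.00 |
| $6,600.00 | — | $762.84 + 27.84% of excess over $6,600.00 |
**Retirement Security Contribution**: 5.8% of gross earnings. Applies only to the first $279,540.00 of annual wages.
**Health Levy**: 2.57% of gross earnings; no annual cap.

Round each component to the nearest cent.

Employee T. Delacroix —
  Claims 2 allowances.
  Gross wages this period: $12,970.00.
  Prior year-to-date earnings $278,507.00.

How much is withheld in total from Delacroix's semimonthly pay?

$2,661.11

Earnings Tax: taxable = $12,970.00 − 2×$482.00 = $12,006.00
  $762.84 + 27.84% × ($12,006.00 − $6,600.00) = $762.84 + 27.84% × $5,406.00 = $2,267.87
Retirement Security Contribution: cap $279,540.00 − YTD $278,507.00 = $1,033.00 subject; 5.8% × $1,033.00 = $59.91
Health Levy: 2.57% × $12,970.00 = $333.33
Total: $2,267.87 + $59.91 + $333.33 = $2,661.11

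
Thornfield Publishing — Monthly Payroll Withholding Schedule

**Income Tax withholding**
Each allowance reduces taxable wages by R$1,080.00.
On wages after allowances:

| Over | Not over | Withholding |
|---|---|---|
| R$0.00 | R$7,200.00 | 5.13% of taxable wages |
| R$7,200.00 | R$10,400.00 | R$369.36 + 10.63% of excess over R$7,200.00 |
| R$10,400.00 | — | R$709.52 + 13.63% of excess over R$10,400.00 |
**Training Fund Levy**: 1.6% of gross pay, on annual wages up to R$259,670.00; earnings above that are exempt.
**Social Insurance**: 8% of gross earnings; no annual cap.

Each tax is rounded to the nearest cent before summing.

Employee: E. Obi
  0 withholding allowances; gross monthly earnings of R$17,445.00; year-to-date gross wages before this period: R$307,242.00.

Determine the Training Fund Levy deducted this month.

R$0.00

Training Fund Levy: YTD R$307,242.00 ≥ cap R$259,670.00 → R$0.00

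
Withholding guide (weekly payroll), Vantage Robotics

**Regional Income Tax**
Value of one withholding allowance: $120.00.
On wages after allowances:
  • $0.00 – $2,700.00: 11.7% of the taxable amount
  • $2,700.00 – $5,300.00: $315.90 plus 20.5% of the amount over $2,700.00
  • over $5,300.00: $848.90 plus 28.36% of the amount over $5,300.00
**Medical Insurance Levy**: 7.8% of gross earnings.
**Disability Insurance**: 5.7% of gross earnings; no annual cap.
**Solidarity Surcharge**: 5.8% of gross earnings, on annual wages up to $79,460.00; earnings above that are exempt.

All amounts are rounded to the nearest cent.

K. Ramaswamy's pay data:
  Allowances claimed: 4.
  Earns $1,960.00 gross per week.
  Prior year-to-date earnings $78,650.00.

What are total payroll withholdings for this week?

Regional Income Tax: taxable = $1,960.00 − 4×$120.00 = $1,480.00
  11.7% × $1,480.00 = $173.16
Medical Insurance Levy: 7.8% × $1,960.00 = $152.88
Disability Insurance: 5.7% × $1,960.00 = $111.72
Solidarity Surcharge: cap $79,460.00 − YTD $78,650.00 = $810.00 subject; 5.8% × $810.00 = $46.98
Total: $173.16 + $152.88 + $111.72 + $46.98 = $484.74

$484.74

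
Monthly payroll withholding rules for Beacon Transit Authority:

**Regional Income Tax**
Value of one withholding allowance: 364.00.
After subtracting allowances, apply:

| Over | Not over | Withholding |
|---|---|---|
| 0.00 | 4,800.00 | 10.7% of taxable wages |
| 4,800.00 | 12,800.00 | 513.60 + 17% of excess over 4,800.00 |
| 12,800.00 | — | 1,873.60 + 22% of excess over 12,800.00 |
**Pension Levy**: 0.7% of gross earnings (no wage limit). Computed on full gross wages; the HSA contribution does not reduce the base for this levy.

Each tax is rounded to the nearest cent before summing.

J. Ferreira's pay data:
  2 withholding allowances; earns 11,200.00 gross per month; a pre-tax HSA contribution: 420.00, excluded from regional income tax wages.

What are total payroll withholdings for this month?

Regional Income Tax: taxable = 11,200.00 − 420.00 − 2×364.00 = 10,052.00
  513.60 + 17% × (10,052.00 − 4,800.00) = 513.60 + 17% × 5,252.00 = 1,406.44
Pension Levy: 0.7% × 11,200.00 = 78.40
Total: 1,406.44 + 78.40 = 1,484.84

1,484.84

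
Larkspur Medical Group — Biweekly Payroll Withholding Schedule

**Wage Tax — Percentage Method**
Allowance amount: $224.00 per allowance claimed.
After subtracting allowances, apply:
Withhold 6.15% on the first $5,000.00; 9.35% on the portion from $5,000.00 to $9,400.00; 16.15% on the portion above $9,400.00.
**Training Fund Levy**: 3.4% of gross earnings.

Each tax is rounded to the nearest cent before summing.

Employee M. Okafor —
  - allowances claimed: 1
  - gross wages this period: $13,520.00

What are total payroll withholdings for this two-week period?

$1,807.78

Wage Tax: taxable = $13,520.00 − 1×$224.00 = $13,296.00
  $718.90 + 16.15% × ($13,296.00 − $9,400.00) = $718.90 + 16.15% × $3,896.00 = $1,348.10
Training Fund Levy: 3.4% × $13,520.00 = $459.68
Total: $1,348.10 + $459.68 = $1,807.78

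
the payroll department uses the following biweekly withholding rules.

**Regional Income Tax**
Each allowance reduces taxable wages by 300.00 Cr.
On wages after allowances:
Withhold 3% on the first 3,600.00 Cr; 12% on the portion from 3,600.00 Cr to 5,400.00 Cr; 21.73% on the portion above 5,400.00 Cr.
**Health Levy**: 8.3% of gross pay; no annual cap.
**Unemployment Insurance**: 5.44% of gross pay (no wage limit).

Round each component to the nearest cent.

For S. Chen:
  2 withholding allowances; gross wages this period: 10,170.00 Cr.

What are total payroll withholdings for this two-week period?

2,627.50 Cr

Regional Income Tax: taxable = 10,170.00 Cr − 2×300.00 Cr = 9,570.00 Cr
  324.00 Cr + 21.73% × (9,570.00 Cr − 5,400.00 Cr) = 324.00 Cr + 21.73% × 4,170.00 Cr = 1,230.14 Cr
Health Levy: 8.3% × 10,170.00 Cr = 844.11 Cr
Unemployment Insurance: 5.44% × 10,170.00 Cr = 553.25 Cr
Total: 1,230.14 Cr + 844.11 Cr + 553.25 Cr = 2,627.50 Cr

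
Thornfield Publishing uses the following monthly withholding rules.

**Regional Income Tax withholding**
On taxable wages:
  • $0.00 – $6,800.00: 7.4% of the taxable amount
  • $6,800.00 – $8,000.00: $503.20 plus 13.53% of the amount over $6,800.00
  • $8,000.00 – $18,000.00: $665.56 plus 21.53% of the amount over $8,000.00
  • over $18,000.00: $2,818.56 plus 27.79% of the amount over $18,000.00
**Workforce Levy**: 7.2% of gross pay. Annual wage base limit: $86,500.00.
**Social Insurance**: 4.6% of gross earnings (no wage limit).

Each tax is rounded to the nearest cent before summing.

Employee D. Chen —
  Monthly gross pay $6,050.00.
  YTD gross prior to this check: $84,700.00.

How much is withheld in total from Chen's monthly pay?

Regional Income Tax: taxable = $6,050.00
  7.4% × $6,050.00 = $447.70
Workforce Levy: cap $86,500.00 − YTD $84,700.00 = $1,800.00 subject; 7.2% × $1,800.00 = $129.60
Social Insurance: 4.6% × $6,050.00 = $278.30
Total: $447.70 + $129.60 + $278.30 = $855.60

$855.60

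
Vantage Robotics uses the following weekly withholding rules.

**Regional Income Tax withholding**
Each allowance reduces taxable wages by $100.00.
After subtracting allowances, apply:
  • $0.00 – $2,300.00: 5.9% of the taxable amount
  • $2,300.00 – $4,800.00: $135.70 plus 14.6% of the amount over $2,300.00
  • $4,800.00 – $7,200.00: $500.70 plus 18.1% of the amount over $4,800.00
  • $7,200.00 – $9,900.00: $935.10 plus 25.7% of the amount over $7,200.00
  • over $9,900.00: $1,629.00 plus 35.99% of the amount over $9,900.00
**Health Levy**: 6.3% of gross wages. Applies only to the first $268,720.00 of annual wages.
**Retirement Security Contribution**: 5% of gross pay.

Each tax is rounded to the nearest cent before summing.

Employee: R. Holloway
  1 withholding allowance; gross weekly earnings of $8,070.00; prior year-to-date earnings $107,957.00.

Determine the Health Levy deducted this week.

Health Levy: 6.3% × $8,070.00 = $508.41

$508.41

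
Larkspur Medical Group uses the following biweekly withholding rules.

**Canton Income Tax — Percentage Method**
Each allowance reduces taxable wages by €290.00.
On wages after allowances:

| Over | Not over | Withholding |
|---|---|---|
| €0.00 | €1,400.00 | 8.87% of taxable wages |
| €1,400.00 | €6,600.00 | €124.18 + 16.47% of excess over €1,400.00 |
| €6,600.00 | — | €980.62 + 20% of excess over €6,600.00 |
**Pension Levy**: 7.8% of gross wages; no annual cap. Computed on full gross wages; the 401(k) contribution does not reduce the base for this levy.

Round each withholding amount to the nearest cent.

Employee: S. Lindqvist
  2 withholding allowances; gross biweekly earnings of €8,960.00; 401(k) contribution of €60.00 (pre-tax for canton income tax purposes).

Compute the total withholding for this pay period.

€2,023.50

Canton Income Tax: taxable = €8,960.00 − €60.00 − 2×€290.00 = €8,320.00
  €980.62 + 20% × (€8,320.00 − €6,600.00) = €980.62 + 20% × €1,720.00 = €1,324.62
Pension Levy: 7.8% × €8,960.00 = €698.88
Total: €1,324.62 + €698.88 = €2,023.50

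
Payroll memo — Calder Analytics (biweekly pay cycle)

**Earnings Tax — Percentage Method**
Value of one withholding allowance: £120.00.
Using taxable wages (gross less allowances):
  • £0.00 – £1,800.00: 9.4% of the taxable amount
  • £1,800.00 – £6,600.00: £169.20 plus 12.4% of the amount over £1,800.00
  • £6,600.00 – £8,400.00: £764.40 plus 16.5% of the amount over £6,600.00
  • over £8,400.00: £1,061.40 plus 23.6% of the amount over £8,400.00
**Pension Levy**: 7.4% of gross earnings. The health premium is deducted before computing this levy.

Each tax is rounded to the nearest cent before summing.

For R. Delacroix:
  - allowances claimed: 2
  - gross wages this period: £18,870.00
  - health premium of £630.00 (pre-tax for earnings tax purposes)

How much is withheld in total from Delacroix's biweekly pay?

£4,676.76

Earnings Tax: taxable = £18,870.00 − £630.00 − 2×£120.00 = £18,000.00
  £1,061.40 + 23.6% × (£18,000.00 − £8,400.00) = £1,061.40 + 23.6% × £9,600.00 = £3,327.00
Pension Levy: 7.4% × £18,240.00 = £1,349.76
Total: £3,327.00 + £1,349.76 = £4,676.76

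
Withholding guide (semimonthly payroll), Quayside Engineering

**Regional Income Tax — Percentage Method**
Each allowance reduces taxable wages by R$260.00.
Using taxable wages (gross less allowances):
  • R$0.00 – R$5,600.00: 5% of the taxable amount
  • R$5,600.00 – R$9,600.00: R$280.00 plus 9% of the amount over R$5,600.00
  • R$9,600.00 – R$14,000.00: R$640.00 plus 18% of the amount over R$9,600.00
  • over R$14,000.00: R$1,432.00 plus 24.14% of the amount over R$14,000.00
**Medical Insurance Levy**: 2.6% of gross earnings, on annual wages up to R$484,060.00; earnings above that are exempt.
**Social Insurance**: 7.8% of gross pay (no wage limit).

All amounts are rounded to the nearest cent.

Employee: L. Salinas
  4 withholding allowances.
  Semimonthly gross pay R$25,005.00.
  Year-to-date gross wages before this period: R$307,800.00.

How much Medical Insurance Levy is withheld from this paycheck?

Medical Insurance Levy: 2.6% × R$25,005.00 = R$650.13

R$650.13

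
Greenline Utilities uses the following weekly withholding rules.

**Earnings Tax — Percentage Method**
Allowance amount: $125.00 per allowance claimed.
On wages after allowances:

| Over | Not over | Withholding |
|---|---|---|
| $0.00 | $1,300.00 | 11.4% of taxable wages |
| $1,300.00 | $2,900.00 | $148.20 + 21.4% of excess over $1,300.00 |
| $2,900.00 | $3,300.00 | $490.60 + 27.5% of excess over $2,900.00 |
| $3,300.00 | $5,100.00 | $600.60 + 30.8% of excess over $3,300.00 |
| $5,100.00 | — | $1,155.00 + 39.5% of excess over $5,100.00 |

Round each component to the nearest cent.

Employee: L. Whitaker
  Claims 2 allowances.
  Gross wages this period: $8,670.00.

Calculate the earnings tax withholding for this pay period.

Earnings Tax: taxable = $8,670.00 − 2×$125.00 = $8,420.00
  $1,155.00 + 39.5% × ($8,420.00 − $5,100.00) = $1,155.00 + 39.5% × $3,320.00 = $2,466.40

$2,466.40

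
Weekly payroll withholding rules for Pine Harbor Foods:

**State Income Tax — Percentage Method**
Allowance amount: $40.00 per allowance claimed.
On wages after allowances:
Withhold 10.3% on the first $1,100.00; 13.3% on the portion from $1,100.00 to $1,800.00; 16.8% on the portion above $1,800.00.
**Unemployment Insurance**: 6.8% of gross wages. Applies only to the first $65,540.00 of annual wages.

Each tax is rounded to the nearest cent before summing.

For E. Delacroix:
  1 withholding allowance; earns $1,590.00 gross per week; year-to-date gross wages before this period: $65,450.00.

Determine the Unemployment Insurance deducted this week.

Unemployment Insurance: cap $65,540.00 − YTD $65,450.00 = $90.00 subject; 6.8% × $90.00 = $6.12

$6.12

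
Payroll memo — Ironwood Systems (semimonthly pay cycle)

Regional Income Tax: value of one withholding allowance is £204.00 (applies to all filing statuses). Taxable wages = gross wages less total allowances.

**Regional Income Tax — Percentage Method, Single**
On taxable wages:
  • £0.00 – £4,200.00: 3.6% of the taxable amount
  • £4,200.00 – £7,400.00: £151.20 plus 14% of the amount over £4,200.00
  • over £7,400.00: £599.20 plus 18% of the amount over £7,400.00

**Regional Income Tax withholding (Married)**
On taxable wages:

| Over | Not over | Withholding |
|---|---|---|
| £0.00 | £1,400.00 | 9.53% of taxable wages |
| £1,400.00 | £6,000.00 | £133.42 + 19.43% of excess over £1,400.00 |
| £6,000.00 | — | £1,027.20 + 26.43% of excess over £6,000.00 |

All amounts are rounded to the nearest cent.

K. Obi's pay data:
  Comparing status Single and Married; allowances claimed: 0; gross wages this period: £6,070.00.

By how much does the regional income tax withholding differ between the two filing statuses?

Regional Income Tax (Single): taxable = £6,070.00
  £151.20 + 14% × (£6,070.00 − £4,200.00) = £151.20 + 14% × £1,870.00 = £413.00
Regional Income Tax (Married): taxable = £6,070.00
  £1,027.20 + 26.43% × (£6,070.00 − £6,000.00) = £1,027.20 + 26.43% × £70.00 = £1,045.70
Difference: |£413.00 − £1,045.70| = £632.70 (higher under Married)

£632.70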